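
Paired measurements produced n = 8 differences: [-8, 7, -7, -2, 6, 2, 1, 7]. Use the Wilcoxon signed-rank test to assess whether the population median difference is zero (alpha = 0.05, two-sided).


Step 1: Drop any zero differences (none here) and take |d_i|.
|d| = [8, 7, 7, 2, 6, 2, 1, 7]
Step 2: Midrank |d_i| (ties get averaged ranks).
ranks: |8|->8, |7|->6, |7|->6, |2|->2.5, |6|->4, |2|->2.5, |1|->1, |7|->6
Step 3: Attach original signs; sum ranks with positive sign and with negative sign.
W+ = 6 + 4 + 2.5 + 1 + 6 = 19.5
W- = 8 + 6 + 2.5 = 16.5
(Check: W+ + W- = 36 should equal n(n+1)/2 = 36.)
Step 4: Test statistic W = min(W+, W-) = 16.5.
Step 5: Ties in |d|, so use the tie-corrected normal approximation.
        E[W] = n(n+1)/4 = 8*9/4 = 18.
        Tie groups: |d|=2 (t=2), |d|=7 (t=3); sum(t^3 - t) = 30.
        Var[W] = n(n+1)(2n+1)/24 - sum(t^3-t)/48 = 1224/24 - 30/48 = 50.375.
        z = (W - E[W]) / sqrt(Var[W]) = (16.5 - 18) / 7.0975 = -0.2113.
        Two-sided p = 2*Phi(z) = 0.832621.
Step 6: alpha = 0.05. fail to reject H0.

W+ = 19.5, W- = 16.5, W = min = 16.5, p = 0.832621, fail to reject H0.


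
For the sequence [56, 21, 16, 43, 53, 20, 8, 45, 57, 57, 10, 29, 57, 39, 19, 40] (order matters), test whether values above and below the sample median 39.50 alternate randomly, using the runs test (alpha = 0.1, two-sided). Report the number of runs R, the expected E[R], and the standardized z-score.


Step 1: Compute median = 39.50; label A = above, B = below.
Labels in order: ABBAABBAAABBABBA  (n_A = 8, n_B = 8)
Step 2: Count runs R = 9.
Step 3: Under H0 (random ordering), E[R] = 2*n_A*n_B/(n_A+n_B) + 1 = 2*8*8/16 + 1 = 9.0000.
        Var[R] = 2*n_A*n_B*(2*n_A*n_B - n_A - n_B) / ((n_A+n_B)^2 * (n_A+n_B-1)) = 14336/3840 = 3.7333.
        SD[R] = 1.9322.
Step 4: R = E[R], so z = 0 with no continuity correction.
Step 5: Two-sided p-value via normal approximation = 2*(1 - Phi(|z|)) = 1.000000.
Step 6: alpha = 0.1. fail to reject H0.

R = 9, z = 0.0000, p = 1.000000, fail to reject H0.


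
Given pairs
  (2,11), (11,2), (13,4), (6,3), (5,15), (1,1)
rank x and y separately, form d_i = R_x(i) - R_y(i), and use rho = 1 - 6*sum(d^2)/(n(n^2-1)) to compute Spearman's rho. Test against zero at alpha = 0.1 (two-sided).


Step 1: Rank x and y separately (midranks; no ties here).
rank(x): 2->2, 11->5, 13->6, 6->4, 5->3, 1->1
rank(y): 11->5, 2->2, 4->4, 3->3, 15->6, 1->1
Step 2: d_i = R_x(i) - R_y(i); compute d_i^2.
  (2-5)^2=9, (5-2)^2=9, (6-4)^2=4, (4-3)^2=1, (3-6)^2=9, (1-1)^2=0
sum(d^2) = 32.
Step 3: rho = 1 - 6*32 / (6*(6^2 - 1)) = 1 - 192/210 = 0.085714.
Step 4: Under H0, t = rho * sqrt((n-2)/(1-rho^2)) = 0.1721 ~ t(4).
Step 5: Two-sided p-value from the t-distribution with 4 df = 0.871743.
Step 6: alpha = 0.1. fail to reject H0.

rho = 0.0857, p = 0.871743, fail to reject H0 at alpha = 0.1.


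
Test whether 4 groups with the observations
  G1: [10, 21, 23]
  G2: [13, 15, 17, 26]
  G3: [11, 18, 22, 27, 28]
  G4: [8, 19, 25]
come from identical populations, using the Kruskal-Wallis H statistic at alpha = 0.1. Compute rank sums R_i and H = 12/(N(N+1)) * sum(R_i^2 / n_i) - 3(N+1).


Step 1: Combine all N = 15 observations and assign midranks.
sorted (value, group, rank): (8,G4,1), (10,G1,2), (11,G3,3), (13,G2,4), (15,G2,5), (17,G2,6), (18,G3,7), (19,G4,8), (21,G1,9), (22,G3,10), (23,G1,11), (25,G4,12), (26,G2,13), (27,G3,14), (28,G3,15)
Step 2: Sum ranks within each group.
R_1 = 22 (n_1 = 3)
R_2 = 28 (n_2 = 4)
R_3 = 49 (n_3 = 5)
R_4 = 21 (n_4 = 3)
Step 3: H = 12/(N(N+1)) * sum(R_i^2/n_i) - 3(N+1)
     = 12/(15*16) * (22^2/3 + 28^2/4 + 49^2/5 + 21^2/3) - 3*16
     = 0.050000 * 984.533 - 48
     = 1.226667.
Step 4: No ties, so H is used without correction.
Step 5: Under H0, H ~ chi^2(3); p-value = 0.746616.
Step 6: alpha = 0.1. fail to reject H0.

H = 1.2267, df = 3, p = 0.746616, fail to reject H0.


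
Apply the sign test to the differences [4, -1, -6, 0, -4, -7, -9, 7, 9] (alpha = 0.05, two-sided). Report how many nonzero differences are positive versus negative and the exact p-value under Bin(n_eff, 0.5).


Step 1: Discard zero differences. Original n = 9; n_eff = number of nonzero differences = 8.
Nonzero differences (with sign): +4, -1, -6, -4, -7, -9, +7, +9
Step 2: Count signs: positive = 3, negative = 5.
Step 3: Under H0: P(positive) = 0.5, so the number of positives S ~ Bin(8, 0.5).
Step 4: Two-sided exact p-value = sum of Bin(8,0.5) probabilities at or below the observed probability = 0.726562.
Step 5: alpha = 0.05. fail to reject H0.

n_eff = 8, pos = 3, neg = 5, p = 0.726562, fail to reject H0.


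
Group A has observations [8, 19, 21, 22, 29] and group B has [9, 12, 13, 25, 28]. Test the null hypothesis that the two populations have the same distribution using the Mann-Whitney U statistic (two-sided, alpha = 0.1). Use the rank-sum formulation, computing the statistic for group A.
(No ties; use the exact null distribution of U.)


Step 1: Combine and sort all 10 observations; assign midranks.
sorted (value, group): (8,X), (9,Y), (12,Y), (13,Y), (19,X), (21,X), (22,X), (25,Y), (28,Y), (29,X)
ranks: 8->1, 9->2, 12->3, 13->4, 19->5, 21->6, 22->7, 25->8, 28->9, 29->10
Step 2: Rank sum for X: R1 = 1 + 5 + 6 + 7 + 10 = 29.
Step 3: U_X = R1 - n1(n1+1)/2 = 29 - 5*6/2 = 29 - 15 = 14.
       U_Y = n1*n2 - U_X = 25 - 14 = 11.
Step 4: No ties, so the exact null distribution of U (based on enumerating the C(10,5) = 252 equally likely rank assignments) gives the two-sided p-value.
Step 5: p-value = 0.841270; compare to alpha = 0.1. fail to reject H0.

U_X = 14, p = 0.841270, fail to reject H0 at alpha = 0.1.


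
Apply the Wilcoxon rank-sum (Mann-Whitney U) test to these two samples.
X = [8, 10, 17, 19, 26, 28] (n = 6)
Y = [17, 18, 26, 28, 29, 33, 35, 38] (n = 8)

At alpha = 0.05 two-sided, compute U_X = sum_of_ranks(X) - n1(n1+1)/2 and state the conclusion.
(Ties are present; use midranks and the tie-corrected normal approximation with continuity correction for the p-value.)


Step 1: Combine and sort all 14 observations; assign midranks.
sorted (value, group): (8,X), (10,X), (17,X), (17,Y), (18,Y), (19,X), (26,X), (26,Y), (28,X), (28,Y), (29,Y), (33,Y), (35,Y), (38,Y)
ranks: 8->1, 10->2, 17->3.5, 17->3.5, 18->5, 19->6, 26->7.5, 26->7.5, 28->9.5, 28->9.5, 29->11, 33->12, 35->13, 38->14
Step 2: Rank sum for X: R1 = 1 + 2 + 3.5 + 6 + 7.5 + 9.5 = 29.5.
Step 3: U_X = R1 - n1(n1+1)/2 = 29.5 - 6*7/2 = 29.5 - 21 = 8.5.
       U_Y = n1*n2 - U_X = 48 - 8.5 = 39.5.
Step 4: Ties are present, so use the tie-corrected normal approximation (with continuity correction) for the p-value.
Step 5: p-value = 0.052027; compare to alpha = 0.05. fail to reject H0.

U_X = 8.5, p = 0.052027, fail to reject H0 at alpha = 0.05.


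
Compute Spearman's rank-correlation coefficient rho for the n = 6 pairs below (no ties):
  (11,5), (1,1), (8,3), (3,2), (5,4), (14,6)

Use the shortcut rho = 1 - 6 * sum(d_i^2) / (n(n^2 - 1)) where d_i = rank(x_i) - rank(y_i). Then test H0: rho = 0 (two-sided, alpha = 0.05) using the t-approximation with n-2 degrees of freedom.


Step 1: Rank x and y separately (midranks; no ties here).
rank(x): 11->5, 1->1, 8->4, 3->2, 5->3, 14->6
rank(y): 5->5, 1->1, 3->3, 2->2, 4->4, 6->6
Step 2: d_i = R_x(i) - R_y(i); compute d_i^2.
  (5-5)^2=0, (1-1)^2=0, (4-3)^2=1, (2-2)^2=0, (3-4)^2=1, (6-6)^2=0
sum(d^2) = 2.
Step 3: rho = 1 - 6*2 / (6*(6^2 - 1)) = 1 - 12/210 = 0.942857.
Step 4: Under H0, t = rho * sqrt((n-2)/(1-rho^2)) = 5.6595 ~ t(4).
Step 5: Two-sided p-value from the t-distribution with 4 df = 0.004805.
Step 6: alpha = 0.05. reject H0.

rho = 0.9429, p = 0.004805, reject H0 at alpha = 0.05.


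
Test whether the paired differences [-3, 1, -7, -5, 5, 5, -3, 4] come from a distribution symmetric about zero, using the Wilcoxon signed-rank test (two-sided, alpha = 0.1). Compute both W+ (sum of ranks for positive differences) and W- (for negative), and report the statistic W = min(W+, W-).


Step 1: Drop any zero differences (none here) and take |d_i|.
|d| = [3, 1, 7, 5, 5, 5, 3, 4]
Step 2: Midrank |d_i| (ties get averaged ranks).
ranks: |3|->2.5, |1|->1, |7|->8, |5|->6, |5|->6, |5|->6, |3|->2.5, |4|->4
Step 3: Attach original signs; sum ranks with positive sign and with negative sign.
W+ = 1 + 6 + 6 + 4 = 17
W- = 2.5 + 8 + 6 + 2.5 = 19
(Check: W+ + W- = 36 should equal n(n+1)/2 = 36.)
Step 4: Test statistic W = min(W+, W-) = 17.
Step 5: Ties in |d|, so use the tie-corrected normal approximation.
        E[W] = n(n+1)/4 = 8*9/4 = 18.
        Tie groups: |d|=3 (t=2), |d|=5 (t=3); sum(t^3 - t) = 30.
        Var[W] = n(n+1)(2n+1)/24 - sum(t^3-t)/48 = 1224/24 - 30/48 = 50.375.
        z = (W - E[W]) / sqrt(Var[W]) = (17 - 18) / 7.0975 = -0.1409.
        Two-sided p = 2*Phi(z) = 0.887954.
Step 6: alpha = 0.1. fail to reject H0.

W+ = 17, W- = 19, W = min = 17, p = 0.887954, fail to reject H0.


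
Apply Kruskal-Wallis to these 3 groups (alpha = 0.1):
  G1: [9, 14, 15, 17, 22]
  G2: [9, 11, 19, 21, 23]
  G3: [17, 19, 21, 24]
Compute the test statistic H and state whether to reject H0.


Step 1: Combine all N = 14 observations and assign midranks.
sorted (value, group, rank): (9,G1,1.5), (9,G2,1.5), (11,G2,3), (14,G1,4), (15,G1,5), (17,G1,6.5), (17,G3,6.5), (19,G2,8.5), (19,G3,8.5), (21,G2,10.5), (21,G3,10.5), (22,G1,12), (23,G2,13), (24,G3,14)
Step 2: Sum ranks within each group.
R_1 = 29 (n_1 = 5)
R_2 = 36.5 (n_2 = 5)
R_3 = 39.5 (n_3 = 4)
Step 3: H = 12/(N(N+1)) * sum(R_i^2/n_i) - 3(N+1)
     = 12/(14*15) * (29^2/5 + 36.5^2/5 + 39.5^2/4) - 3*15
     = 0.057143 * 824.712 - 45
     = 2.126429.
Step 4: Ties present; correction factor C = 1 - 24/(14^3 - 14) = 0.991209. Corrected H = 2.126429 / 0.991209 = 2.145288.
Step 5: Under H0, H ~ chi^2(2); p-value = 0.342103.
Step 6: alpha = 0.1. fail to reject H0.

H = 2.1453, df = 2, p = 0.342103, fail to reject H0.


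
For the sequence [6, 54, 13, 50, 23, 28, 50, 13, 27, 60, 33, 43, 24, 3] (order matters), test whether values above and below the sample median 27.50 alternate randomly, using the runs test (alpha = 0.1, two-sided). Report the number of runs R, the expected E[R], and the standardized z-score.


Step 1: Compute median = 27.50; label A = above, B = below.
Labels in order: BABABAABBAAABB  (n_A = 7, n_B = 7)
Step 2: Count runs R = 9.
Step 3: Under H0 (random ordering), E[R] = 2*n_A*n_B/(n_A+n_B) + 1 = 2*7*7/14 + 1 = 8.0000.
        Var[R] = 2*n_A*n_B*(2*n_A*n_B - n_A - n_B) / ((n_A+n_B)^2 * (n_A+n_B-1)) = 8232/2548 = 3.2308.
        SD[R] = 1.7974.
Step 4: Continuity-corrected z = (R - 0.5 - E[R]) / SD[R] = (9 - 0.5 - 8.0000) / 1.7974 = 0.2782.
Step 5: Two-sided p-value via normal approximation = 2*(1 - Phi(|z|)) = 0.780879.
Step 6: alpha = 0.1. fail to reject H0.

R = 9, z = 0.2782, p = 0.780879, fail to reject H0.


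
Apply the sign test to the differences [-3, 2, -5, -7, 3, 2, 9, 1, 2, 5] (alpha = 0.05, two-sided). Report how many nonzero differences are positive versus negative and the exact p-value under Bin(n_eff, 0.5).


Step 1: Discard zero differences. Original n = 10; n_eff = number of nonzero differences = 10.
Nonzero differences (with sign): -3, +2, -5, -7, +3, +2, +9, +1, +2, +5
Step 2: Count signs: positive = 7, negative = 3.
Step 3: Under H0: P(positive) = 0.5, so the number of positives S ~ Bin(10, 0.5).
Step 4: Two-sided exact p-value = sum of Bin(10,0.5) probabilities at or below the observed probability = 0.343750.
Step 5: alpha = 0.05. fail to reject H0.

n_eff = 10, pos = 7, neg = 3, p = 0.343750, fail to reject H0.


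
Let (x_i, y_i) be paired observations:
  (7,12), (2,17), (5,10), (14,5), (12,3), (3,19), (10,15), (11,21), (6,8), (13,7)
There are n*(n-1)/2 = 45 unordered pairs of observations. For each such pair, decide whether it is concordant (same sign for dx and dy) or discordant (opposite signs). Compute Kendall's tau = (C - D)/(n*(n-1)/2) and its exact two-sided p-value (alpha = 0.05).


Step 1: Enumerate the 45 unordered pairs (i,j) with i<j and classify each by sign(x_j-x_i) * sign(y_j-y_i).
  (1,2):dx=-5,dy=+5->D; (1,3):dx=-2,dy=-2->C; (1,4):dx=+7,dy=-7->D; (1,5):dx=+5,dy=-9->D
  (1,6):dx=-4,dy=+7->D; (1,7):dx=+3,dy=+3->C; (1,8):dx=+4,dy=+9->C; (1,9):dx=-1,dy=-4->C
  (1,10):dx=+6,dy=-5->D; (2,3):dx=+3,dy=-7->D; (2,4):dx=+12,dy=-12->D; (2,5):dx=+10,dy=-14->D
  (2,6):dx=+1,dy=+2->C; (2,7):dx=+8,dy=-2->D; (2,8):dx=+9,dy=+4->C; (2,9):dx=+4,dy=-9->D
  (2,10):dx=+11,dy=-10->D; (3,4):dx=+9,dy=-5->D; (3,5):dx=+7,dy=-7->D; (3,6):dx=-2,dy=+9->D
  (3,7):dx=+5,dy=+5->C; (3,8):dx=+6,dy=+11->C; (3,9):dx=+1,dy=-2->D; (3,10):dx=+8,dy=-3->D
  (4,5):dx=-2,dy=-2->C; (4,6):dx=-11,dy=+14->D; (4,7):dx=-4,dy=+10->D; (4,8):dx=-3,dy=+16->D
  (4,9):dx=-8,dy=+3->D; (4,10):dx=-1,dy=+2->D; (5,6):dx=-9,dy=+16->D; (5,7):dx=-2,dy=+12->D
  (5,8):dx=-1,dy=+18->D; (5,9):dx=-6,dy=+5->D; (5,10):dx=+1,dy=+4->C; (6,7):dx=+7,dy=-4->D
  (6,8):dx=+8,dy=+2->C; (6,9):dx=+3,dy=-11->D; (6,10):dx=+10,dy=-12->D; (7,8):dx=+1,dy=+6->C
  (7,9):dx=-4,dy=-7->C; (7,10):dx=+3,dy=-8->D; (8,9):dx=-5,dy=-13->C; (8,10):dx=+2,dy=-14->D
  (9,10):dx=+7,dy=-1->D
Step 2: C = 14, D = 31, total pairs = 45.
Step 3: tau = (C - D)/(n(n-1)/2) = (14 - 31)/45 = -0.377778.
Step 4: Exact two-sided p-value (enumerate n! = 3628800 permutations of y under H0): p = 0.155742.
Step 5: alpha = 0.05. fail to reject H0.

tau_b = -0.3778 (C=14, D=31), p = 0.155742, fail to reject H0.


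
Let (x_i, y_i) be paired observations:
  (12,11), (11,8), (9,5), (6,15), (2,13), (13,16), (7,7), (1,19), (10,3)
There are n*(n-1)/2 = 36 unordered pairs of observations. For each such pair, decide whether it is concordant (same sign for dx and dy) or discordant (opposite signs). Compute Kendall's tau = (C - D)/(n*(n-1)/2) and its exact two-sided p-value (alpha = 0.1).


Step 1: Enumerate the 36 unordered pairs (i,j) with i<j and classify each by sign(x_j-x_i) * sign(y_j-y_i).
  (1,2):dx=-1,dy=-3->C; (1,3):dx=-3,dy=-6->C; (1,4):dx=-6,dy=+4->D; (1,5):dx=-10,dy=+2->D
  (1,6):dx=+1,dy=+5->C; (1,7):dx=-5,dy=-4->C; (1,8):dx=-11,dy=+8->D; (1,9):dx=-2,dy=-8->C
  (2,3):dx=-2,dy=-3->C; (2,4):dx=-5,dy=+7->D; (2,5):dx=-9,dy=+5->D; (2,6):dx=+2,dy=+8->C
  (2,7):dx=-4,dy=-1->C; (2,8):dx=-10,dy=+11->D; (2,9):dx=-1,dy=-5->C; (3,4):dx=-3,dy=+10->D
  (3,5):dx=-7,dy=+8->D; (3,6):dx=+4,dy=+11->C; (3,7):dx=-2,dy=+2->D; (3,8):dx=-8,dy=+14->D
  (3,9):dx=+1,dy=-2->D; (4,5):dx=-4,dy=-2->C; (4,6):dx=+7,dy=+1->C; (4,7):dx=+1,dy=-8->D
  (4,8):dx=-5,dy=+4->D; (4,9):dx=+4,dy=-12->D; (5,6):dx=+11,dy=+3->C; (5,7):dx=+5,dy=-6->D
  (5,8):dx=-1,dy=+6->D; (5,9):dx=+8,dy=-10->D; (6,7):dx=-6,dy=-9->C; (6,8):dx=-12,dy=+3->D
  (6,9):dx=-3,dy=-13->C; (7,8):dx=-6,dy=+12->D; (7,9):dx=+3,dy=-4->D; (8,9):dx=+9,dy=-16->D
Step 2: C = 15, D = 21, total pairs = 36.
Step 3: tau = (C - D)/(n(n-1)/2) = (15 - 21)/36 = -0.166667.
Step 4: Exact two-sided p-value (enumerate n! = 362880 permutations of y under H0): p = 0.612202.
Step 5: alpha = 0.1. fail to reject H0.

tau_b = -0.1667 (C=15, D=21), p = 0.612202, fail to reject H0.


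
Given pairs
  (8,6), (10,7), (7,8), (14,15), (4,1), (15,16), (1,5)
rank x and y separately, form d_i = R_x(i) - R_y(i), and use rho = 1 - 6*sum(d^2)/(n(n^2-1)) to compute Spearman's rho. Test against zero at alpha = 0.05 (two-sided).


Step 1: Rank x and y separately (midranks; no ties here).
rank(x): 8->4, 10->5, 7->3, 14->6, 4->2, 15->7, 1->1
rank(y): 6->3, 7->4, 8->5, 15->6, 1->1, 16->7, 5->2
Step 2: d_i = R_x(i) - R_y(i); compute d_i^2.
  (4-3)^2=1, (5-4)^2=1, (3-5)^2=4, (6-6)^2=0, (2-1)^2=1, (7-7)^2=0, (1-2)^2=1
sum(d^2) = 8.
Step 3: rho = 1 - 6*8 / (7*(7^2 - 1)) = 1 - 48/336 = 0.857143.
Step 4: Under H0, t = rho * sqrt((n-2)/(1-rho^2)) = 3.7210 ~ t(5).
Step 5: Two-sided p-value from the t-distribution with 5 df = 0.013697.
Step 6: alpha = 0.05. reject H0.

rho = 0.8571, p = 0.013697, reject H0 at alpha = 0.05.


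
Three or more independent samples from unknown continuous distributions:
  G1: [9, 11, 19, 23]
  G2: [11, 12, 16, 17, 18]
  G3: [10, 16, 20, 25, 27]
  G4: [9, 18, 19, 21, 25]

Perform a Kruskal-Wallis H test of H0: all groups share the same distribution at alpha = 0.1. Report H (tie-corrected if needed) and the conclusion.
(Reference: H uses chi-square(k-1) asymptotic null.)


Step 1: Combine all N = 19 observations and assign midranks.
sorted (value, group, rank): (9,G1,1.5), (9,G4,1.5), (10,G3,3), (11,G1,4.5), (11,G2,4.5), (12,G2,6), (16,G2,7.5), (16,G3,7.5), (17,G2,9), (18,G2,10.5), (18,G4,10.5), (19,G1,12.5), (19,G4,12.5), (20,G3,14), (21,G4,15), (23,G1,16), (25,G3,17.5), (25,G4,17.5), (27,G3,19)
Step 2: Sum ranks within each group.
R_1 = 34.5 (n_1 = 4)
R_2 = 37.5 (n_2 = 5)
R_3 = 61 (n_3 = 5)
R_4 = 57 (n_4 = 5)
Step 3: H = 12/(N(N+1)) * sum(R_i^2/n_i) - 3(N+1)
     = 12/(19*20) * (34.5^2/4 + 37.5^2/5 + 61^2/5 + 57^2/5) - 3*20
     = 0.031579 * 1972.81 - 60
     = 2.299342.
Step 4: Ties present; correction factor C = 1 - 36/(19^3 - 19) = 0.994737. Corrected H = 2.299342 / 0.994737 = 2.311508.
Step 5: Under H0, H ~ chi^2(3); p-value = 0.510320.
Step 6: alpha = 0.1. fail to reject H0.

H = 2.3115, df = 3, p = 0.510320, fail to reject H0.


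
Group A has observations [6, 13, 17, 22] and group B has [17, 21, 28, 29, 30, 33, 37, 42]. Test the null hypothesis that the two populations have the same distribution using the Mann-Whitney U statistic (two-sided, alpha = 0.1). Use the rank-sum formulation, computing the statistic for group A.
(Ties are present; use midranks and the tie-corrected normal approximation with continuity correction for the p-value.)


Step 1: Combine and sort all 12 observations; assign midranks.
sorted (value, group): (6,X), (13,X), (17,X), (17,Y), (21,Y), (22,X), (28,Y), (29,Y), (30,Y), (33,Y), (37,Y), (42,Y)
ranks: 6->1, 13->2, 17->3.5, 17->3.5, 21->5, 22->6, 28->7, 29->8, 30->9, 33->10, 37->11, 42->12
Step 2: Rank sum for X: R1 = 1 + 2 + 3.5 + 6 = 12.5.
Step 3: U_X = R1 - n1(n1+1)/2 = 12.5 - 4*5/2 = 12.5 - 10 = 2.5.
       U_Y = n1*n2 - U_X = 32 - 2.5 = 29.5.
Step 4: Ties are present, so use the tie-corrected normal approximation (with continuity correction) for the p-value.
Step 5: p-value = 0.026980; compare to alpha = 0.1. reject H0.

U_X = 2.5, p = 0.026980, reject H0 at alpha = 0.1.


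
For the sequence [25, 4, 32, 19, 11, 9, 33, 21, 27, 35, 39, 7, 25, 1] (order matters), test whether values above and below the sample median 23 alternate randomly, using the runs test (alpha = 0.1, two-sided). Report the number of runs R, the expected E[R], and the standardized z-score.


Step 1: Compute median = 23; label A = above, B = below.
Labels in order: ABABBBABAAABAB  (n_A = 7, n_B = 7)
Step 2: Count runs R = 10.
Step 3: Under H0 (random ordering), E[R] = 2*n_A*n_B/(n_A+n_B) + 1 = 2*7*7/14 + 1 = 8.0000.
        Var[R] = 2*n_A*n_B*(2*n_A*n_B - n_A - n_B) / ((n_A+n_B)^2 * (n_A+n_B-1)) = 8232/2548 = 3.2308.
        SD[R] = 1.7974.
Step 4: Continuity-corrected z = (R - 0.5 - E[R]) / SD[R] = (10 - 0.5 - 8.0000) / 1.7974 = 0.8345.
Step 5: Two-sided p-value via normal approximation = 2*(1 - Phi(|z|)) = 0.403986.
Step 6: alpha = 0.1. fail to reject H0.

R = 10, z = 0.8345, p = 0.403986, fail to reject H0.


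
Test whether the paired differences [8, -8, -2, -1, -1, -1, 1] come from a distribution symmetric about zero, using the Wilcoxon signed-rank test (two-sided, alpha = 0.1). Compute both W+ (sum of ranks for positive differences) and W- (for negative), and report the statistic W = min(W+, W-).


Step 1: Drop any zero differences (none here) and take |d_i|.
|d| = [8, 8, 2, 1, 1, 1, 1]
Step 2: Midrank |d_i| (ties get averaged ranks).
ranks: |8|->6.5, |8|->6.5, |2|->5, |1|->2.5, |1|->2.5, |1|->2.5, |1|->2.5
Step 3: Attach original signs; sum ranks with positive sign and with negative sign.
W+ = 6.5 + 2.5 = 9
W- = 6.5 + 5 + 2.5 + 2.5 + 2.5 = 19
(Check: W+ + W- = 28 should equal n(n+1)/2 = 28.)
Step 4: Test statistic W = min(W+, W-) = 9.
Step 5: Ties in |d|, so use the tie-corrected normal approximation.
        E[W] = n(n+1)/4 = 7*8/4 = 14.
        Tie groups: |d|=1 (t=4), |d|=8 (t=2); sum(t^3 - t) = 66.
        Var[W] = n(n+1)(2n+1)/24 - sum(t^3-t)/48 = 840/24 - 66/48 = 33.625.
        z = (W - E[W]) / sqrt(Var[W]) = (9 - 14) / 5.7987 = -0.8623.
        Two-sided p = 2*Phi(z) = 0.388544.
Step 6: alpha = 0.1. fail to reject H0.

W+ = 9, W- = 19, W = min = 9, p = 0.388544, fail to reject H0.


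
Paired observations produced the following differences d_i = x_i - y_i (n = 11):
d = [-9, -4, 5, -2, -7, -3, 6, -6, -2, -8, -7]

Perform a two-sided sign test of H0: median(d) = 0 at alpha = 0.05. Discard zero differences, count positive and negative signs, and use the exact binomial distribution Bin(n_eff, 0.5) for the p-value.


Step 1: Discard zero differences. Original n = 11; n_eff = number of nonzero differences = 11.
Nonzero differences (with sign): -9, -4, +5, -2, -7, -3, +6, -6, -2, -8, -7
Step 2: Count signs: positive = 2, negative = 9.
Step 3: Under H0: P(positive) = 0.5, so the number of positives S ~ Bin(11, 0.5).
Step 4: Two-sided exact p-value = sum of Bin(11,0.5) probabilities at or below the observed probability = 0.065430.
Step 5: alpha = 0.05. fail to reject H0.

n_eff = 11, pos = 2, neg = 9, p = 0.065430, fail to reject H0.


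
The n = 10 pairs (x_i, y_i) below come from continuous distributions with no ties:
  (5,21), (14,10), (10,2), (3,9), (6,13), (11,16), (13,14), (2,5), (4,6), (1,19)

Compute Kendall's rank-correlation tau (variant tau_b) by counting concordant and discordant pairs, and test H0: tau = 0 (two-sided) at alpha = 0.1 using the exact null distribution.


Step 1: Enumerate the 45 unordered pairs (i,j) with i<j and classify each by sign(x_j-x_i) * sign(y_j-y_i).
  (1,2):dx=+9,dy=-11->D; (1,3):dx=+5,dy=-19->D; (1,4):dx=-2,dy=-12->C; (1,5):dx=+1,dy=-8->D
  (1,6):dx=+6,dy=-5->D; (1,7):dx=+8,dy=-7->D; (1,8):dx=-3,dy=-16->C; (1,9):dx=-1,dy=-15->C
  (1,10):dx=-4,dy=-2->C; (2,3):dx=-4,dy=-8->C; (2,4):dx=-11,dy=-1->C; (2,5):dx=-8,dy=+3->D
  (2,6):dx=-3,dy=+6->D; (2,7):dx=-1,dy=+4->D; (2,8):dx=-12,dy=-5->C; (2,9):dx=-10,dy=-4->C
  (2,10):dx=-13,dy=+9->D; (3,4):dx=-7,dy=+7->D; (3,5):dx=-4,dy=+11->D; (3,6):dx=+1,dy=+14->C
  (3,7):dx=+3,dy=+12->C; (3,8):dx=-8,dy=+3->D; (3,9):dx=-6,dy=+4->D; (3,10):dx=-9,dy=+17->D
  (4,5):dx=+3,dy=+4->C; (4,6):dx=+8,dy=+7->C; (4,7):dx=+10,dy=+5->C; (4,8):dx=-1,dy=-4->C
  (4,9):dx=+1,dy=-3->D; (4,10):dx=-2,dy=+10->D; (5,6):dx=+5,dy=+3->C; (5,7):dx=+7,dy=+1->C
  (5,8):dx=-4,dy=-8->C; (5,9):dx=-2,dy=-7->C; (5,10):dx=-5,dy=+6->D; (6,7):dx=+2,dy=-2->D
  (6,8):dx=-9,dy=-11->C; (6,9):dx=-7,dy=-10->C; (6,10):dx=-10,dy=+3->D; (7,8):dx=-11,dy=-9->C
  (7,9):dx=-9,dy=-8->C; (7,10):dx=-12,dy=+5->D; (8,9):dx=+2,dy=+1->C; (8,10):dx=-1,dy=+14->D
  (9,10):dx=-3,dy=+13->D
Step 2: C = 23, D = 22, total pairs = 45.
Step 3: tau = (C - D)/(n(n-1)/2) = (23 - 22)/45 = 0.022222.
Step 4: Exact two-sided p-value (enumerate n! = 3628800 permutations of y under H0): p = 1.000000.
Step 5: alpha = 0.1. fail to reject H0.

tau_b = 0.0222 (C=23, D=22), p = 1.000000, fail to reject H0.


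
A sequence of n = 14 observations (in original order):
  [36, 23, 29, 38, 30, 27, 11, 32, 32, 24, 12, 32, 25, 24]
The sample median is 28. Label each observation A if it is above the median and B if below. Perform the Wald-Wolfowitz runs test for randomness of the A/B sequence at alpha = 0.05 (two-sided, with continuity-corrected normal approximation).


Step 1: Compute median = 28; label A = above, B = below.
Labels in order: ABAAABBAABBABB  (n_A = 7, n_B = 7)
Step 2: Count runs R = 8.
Step 3: Under H0 (random ordering), E[R] = 2*n_A*n_B/(n_A+n_B) + 1 = 2*7*7/14 + 1 = 8.0000.
        Var[R] = 2*n_A*n_B*(2*n_A*n_B - n_A - n_B) / ((n_A+n_B)^2 * (n_A+n_B-1)) = 8232/2548 = 3.2308.
        SD[R] = 1.7974.
Step 4: R = E[R], so z = 0 with no continuity correction.
Step 5: Two-sided p-value via normal approximation = 2*(1 - Phi(|z|)) = 1.000000.
Step 6: alpha = 0.05. fail to reject H0.

R = 8, z = 0.0000, p = 1.000000, fail to reject H0.


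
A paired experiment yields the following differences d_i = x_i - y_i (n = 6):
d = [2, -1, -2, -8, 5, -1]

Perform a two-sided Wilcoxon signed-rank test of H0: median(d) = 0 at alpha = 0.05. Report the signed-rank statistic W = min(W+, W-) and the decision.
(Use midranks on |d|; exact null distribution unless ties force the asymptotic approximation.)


Step 1: Drop any zero differences (none here) and take |d_i|.
|d| = [2, 1, 2, 8, 5, 1]
Step 2: Midrank |d_i| (ties get averaged ranks).
ranks: |2|->3.5, |1|->1.5, |2|->3.5, |8|->6, |5|->5, |1|->1.5
Step 3: Attach original signs; sum ranks with positive sign and with negative sign.
W+ = 3.5 + 5 = 8.5
W- = 1.5 + 3.5 + 6 + 1.5 = 12.5
(Check: W+ + W- = 21 should equal n(n+1)/2 = 21.)
Step 4: Test statistic W = min(W+, W-) = 8.5.
Step 5: Ties in |d|, so use the tie-corrected normal approximation.
        E[W] = n(n+1)/4 = 6*7/4 = 10.5.
        Tie groups: |d|=1 (t=2), |d|=2 (t=2); sum(t^3 - t) = 12.
        Var[W] = n(n+1)(2n+1)/24 - sum(t^3-t)/48 = 546/24 - 12/48 = 22.5.
        z = (W - E[W]) / sqrt(Var[W]) = (8.5 - 10.5) / 4.7434 = -0.4216.
        Two-sided p = 2*Phi(z) = 0.673290.
Step 6: alpha = 0.05. fail to reject H0.

W+ = 8.5, W- = 12.5, W = min = 8.5, p = 0.673290, fail to reject H0.


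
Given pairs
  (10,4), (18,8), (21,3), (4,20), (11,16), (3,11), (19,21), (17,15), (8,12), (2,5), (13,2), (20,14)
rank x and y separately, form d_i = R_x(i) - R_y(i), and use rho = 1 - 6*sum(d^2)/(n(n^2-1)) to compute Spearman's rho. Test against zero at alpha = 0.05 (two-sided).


Step 1: Rank x and y separately (midranks; no ties here).
rank(x): 10->5, 18->9, 21->12, 4->3, 11->6, 3->2, 19->10, 17->8, 8->4, 2->1, 13->7, 20->11
rank(y): 4->3, 8->5, 3->2, 20->11, 16->10, 11->6, 21->12, 15->9, 12->7, 5->4, 2->1, 14->8
Step 2: d_i = R_x(i) - R_y(i); compute d_i^2.
  (5-3)^2=4, (9-5)^2=16, (12-2)^2=100, (3-11)^2=64, (6-10)^2=16, (2-6)^2=16, (10-12)^2=4, (8-9)^2=1, (4-7)^2=9, (1-4)^2=9, (7-1)^2=36, (11-8)^2=9
sum(d^2) = 284.
Step 3: rho = 1 - 6*284 / (12*(12^2 - 1)) = 1 - 1704/1716 = 0.006993.
Step 4: Under H0, t = rho * sqrt((n-2)/(1-rho^2)) = 0.0221 ~ t(10).
Step 5: Two-sided p-value from the t-distribution with 10 df = 0.982792.
Step 6: alpha = 0.05. fail to reject H0.

rho = 0.0070, p = 0.982792, fail to reject H0 at alpha = 0.05.


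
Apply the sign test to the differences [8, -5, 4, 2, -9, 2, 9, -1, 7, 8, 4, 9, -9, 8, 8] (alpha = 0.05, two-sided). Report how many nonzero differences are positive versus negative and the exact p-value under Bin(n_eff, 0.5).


Step 1: Discard zero differences. Original n = 15; n_eff = number of nonzero differences = 15.
Nonzero differences (with sign): +8, -5, +4, +2, -9, +2, +9, -1, +7, +8, +4, +9, -9, +8, +8
Step 2: Count signs: positive = 11, negative = 4.
Step 3: Under H0: P(positive) = 0.5, so the number of positives S ~ Bin(15, 0.5).
Step 4: Two-sided exact p-value = sum of Bin(15,0.5) probabilities at or below the observed probability = 0.118469.
Step 5: alpha = 0.05. fail to reject H0.

n_eff = 15, pos = 11, neg = 4, p = 0.118469, fail to reject H0.


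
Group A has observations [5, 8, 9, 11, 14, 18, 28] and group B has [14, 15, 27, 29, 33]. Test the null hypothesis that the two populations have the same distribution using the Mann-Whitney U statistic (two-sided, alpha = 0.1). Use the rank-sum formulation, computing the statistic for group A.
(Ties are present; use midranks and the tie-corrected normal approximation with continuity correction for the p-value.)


Step 1: Combine and sort all 12 observations; assign midranks.
sorted (value, group): (5,X), (8,X), (9,X), (11,X), (14,X), (14,Y), (15,Y), (18,X), (27,Y), (28,X), (29,Y), (33,Y)
ranks: 5->1, 8->2, 9->3, 11->4, 14->5.5, 14->5.5, 15->7, 18->8, 27->9, 28->10, 29->11, 33->12
Step 2: Rank sum for X: R1 = 1 + 2 + 3 + 4 + 5.5 + 8 + 10 = 33.5.
Step 3: U_X = R1 - n1(n1+1)/2 = 33.5 - 7*8/2 = 33.5 - 28 = 5.5.
       U_Y = n1*n2 - U_X = 35 - 5.5 = 29.5.
Step 4: Ties are present, so use the tie-corrected normal approximation (with continuity correction) for the p-value.
Step 5: p-value = 0.061363; compare to alpha = 0.1. reject H0.

U_X = 5.5, p = 0.061363, reject H0 at alpha = 0.1.


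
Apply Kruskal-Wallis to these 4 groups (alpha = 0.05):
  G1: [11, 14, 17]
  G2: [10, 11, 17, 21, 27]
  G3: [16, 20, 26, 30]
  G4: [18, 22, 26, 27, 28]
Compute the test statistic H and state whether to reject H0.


Step 1: Combine all N = 17 observations and assign midranks.
sorted (value, group, rank): (10,G2,1), (11,G1,2.5), (11,G2,2.5), (14,G1,4), (16,G3,5), (17,G1,6.5), (17,G2,6.5), (18,G4,8), (20,G3,9), (21,G2,10), (22,G4,11), (26,G3,12.5), (26,G4,12.5), (27,G2,14.5), (27,G4,14.5), (28,G4,16), (30,G3,17)
Step 2: Sum ranks within each group.
R_1 = 13 (n_1 = 3)
R_2 = 34.5 (n_2 = 5)
R_3 = 43.5 (n_3 = 4)
R_4 = 62 (n_4 = 5)
Step 3: H = 12/(N(N+1)) * sum(R_i^2/n_i) - 3(N+1)
     = 12/(17*18) * (13^2/3 + 34.5^2/5 + 43.5^2/4 + 62^2/5) - 3*18
     = 0.039216 * 1536.25 - 54
     = 6.244935.
Step 4: Ties present; correction factor C = 1 - 24/(17^3 - 17) = 0.995098. Corrected H = 6.244935 / 0.995098 = 6.275698.
Step 5: Under H0, H ~ chi^2(3); p-value = 0.098941.
Step 6: alpha = 0.05. fail to reject H0.

H = 6.2757, df = 3, p = 0.098941, fail to reject H0.


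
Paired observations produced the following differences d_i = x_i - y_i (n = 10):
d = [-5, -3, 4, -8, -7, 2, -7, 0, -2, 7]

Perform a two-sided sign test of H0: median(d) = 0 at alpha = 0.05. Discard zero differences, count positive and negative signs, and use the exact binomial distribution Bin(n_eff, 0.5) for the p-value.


Step 1: Discard zero differences. Original n = 10; n_eff = number of nonzero differences = 9.
Nonzero differences (with sign): -5, -3, +4, -8, -7, +2, -7, -2, +7
Step 2: Count signs: positive = 3, negative = 6.
Step 3: Under H0: P(positive) = 0.5, so the number of positives S ~ Bin(9, 0.5).
Step 4: Two-sided exact p-value = sum of Bin(9,0.5) probabilities at or below the observed probability = 0.507812.
Step 5: alpha = 0.05. fail to reject H0.

n_eff = 9, pos = 3, neg = 6, p = 0.507812, fail to reject H0.


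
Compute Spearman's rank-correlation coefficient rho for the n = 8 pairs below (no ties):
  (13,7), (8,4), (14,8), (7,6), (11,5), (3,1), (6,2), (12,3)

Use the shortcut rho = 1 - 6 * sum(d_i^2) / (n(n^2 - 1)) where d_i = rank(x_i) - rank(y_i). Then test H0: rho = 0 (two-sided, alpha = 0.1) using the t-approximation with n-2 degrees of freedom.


Step 1: Rank x and y separately (midranks; no ties here).
rank(x): 13->7, 8->4, 14->8, 7->3, 11->5, 3->1, 6->2, 12->6
rank(y): 7->7, 4->4, 8->8, 6->6, 5->5, 1->1, 2->2, 3->3
Step 2: d_i = R_x(i) - R_y(i); compute d_i^2.
  (7-7)^2=0, (4-4)^2=0, (8-8)^2=0, (3-6)^2=9, (5-5)^2=0, (1-1)^2=0, (2-2)^2=0, (6-3)^2=9
sum(d^2) = 18.
Step 3: rho = 1 - 6*18 / (8*(8^2 - 1)) = 1 - 108/504 = 0.785714.
Step 4: Under H0, t = rho * sqrt((n-2)/(1-rho^2)) = 3.1113 ~ t(6).
Step 5: Two-sided p-value from the t-distribution with 6 df = 0.020815.
Step 6: alpha = 0.1. reject H0.

rho = 0.7857, p = 0.020815, reject H0 at alpha = 0.1.


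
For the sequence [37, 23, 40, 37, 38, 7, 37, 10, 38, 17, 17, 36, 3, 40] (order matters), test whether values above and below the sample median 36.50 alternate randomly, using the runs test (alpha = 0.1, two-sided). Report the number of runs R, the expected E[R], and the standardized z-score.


Step 1: Compute median = 36.50; label A = above, B = below.
Labels in order: ABAAABABABBBBA  (n_A = 7, n_B = 7)
Step 2: Count runs R = 9.
Step 3: Under H0 (random ordering), E[R] = 2*n_A*n_B/(n_A+n_B) + 1 = 2*7*7/14 + 1 = 8.0000.
        Var[R] = 2*n_A*n_B*(2*n_A*n_B - n_A - n_B) / ((n_A+n_B)^2 * (n_A+n_B-1)) = 8232/2548 = 3.2308.
        SD[R] = 1.7974.
Step 4: Continuity-corrected z = (R - 0.5 - E[R]) / SD[R] = (9 - 0.5 - 8.0000) / 1.7974 = 0.2782.
Step 5: Two-sided p-value via normal approximation = 2*(1 - Phi(|z|)) = 0.780879.
Step 6: alpha = 0.1. fail to reject H0.

R = 9, z = 0.2782, p = 0.780879, fail to reject H0.


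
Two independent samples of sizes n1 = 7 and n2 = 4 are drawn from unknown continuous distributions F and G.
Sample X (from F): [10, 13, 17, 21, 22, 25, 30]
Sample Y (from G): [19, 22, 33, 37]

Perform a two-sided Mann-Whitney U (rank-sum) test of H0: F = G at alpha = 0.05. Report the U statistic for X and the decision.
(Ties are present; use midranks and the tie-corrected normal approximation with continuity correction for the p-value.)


Step 1: Combine and sort all 11 observations; assign midranks.
sorted (value, group): (10,X), (13,X), (17,X), (19,Y), (21,X), (22,X), (22,Y), (25,X), (30,X), (33,Y), (37,Y)
ranks: 10->1, 13->2, 17->3, 19->4, 21->5, 22->6.5, 22->6.5, 25->8, 30->9, 33->10, 37->11
Step 2: Rank sum for X: R1 = 1 + 2 + 3 + 5 + 6.5 + 8 + 9 = 34.5.
Step 3: U_X = R1 - n1(n1+1)/2 = 34.5 - 7*8/2 = 34.5 - 28 = 6.5.
       U_Y = n1*n2 - U_X = 28 - 6.5 = 21.5.
Step 4: Ties are present, so use the tie-corrected normal approximation (with continuity correction) for the p-value.
Step 5: p-value = 0.184875; compare to alpha = 0.05. fail to reject H0.

U_X = 6.5, p = 0.184875, fail to reject H0 at alpha = 0.05.


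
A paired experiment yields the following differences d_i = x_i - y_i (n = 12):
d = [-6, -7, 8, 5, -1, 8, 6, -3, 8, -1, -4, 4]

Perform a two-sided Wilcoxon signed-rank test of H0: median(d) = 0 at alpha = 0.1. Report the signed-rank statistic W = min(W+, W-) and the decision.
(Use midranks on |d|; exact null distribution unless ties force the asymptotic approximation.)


Step 1: Drop any zero differences (none here) and take |d_i|.
|d| = [6, 7, 8, 5, 1, 8, 6, 3, 8, 1, 4, 4]
Step 2: Midrank |d_i| (ties get averaged ranks).
ranks: |6|->7.5, |7|->9, |8|->11, |5|->6, |1|->1.5, |8|->11, |6|->7.5, |3|->3, |8|->11, |1|->1.5, |4|->4.5, |4|->4.5
Step 3: Attach original signs; sum ranks with positive sign and with negative sign.
W+ = 11 + 6 + 11 + 7.5 + 11 + 4.5 = 51
W- = 7.5 + 9 + 1.5 + 3 + 1.5 + 4.5 = 27
(Check: W+ + W- = 78 should equal n(n+1)/2 = 78.)
Step 4: Test statistic W = min(W+, W-) = 27.
Step 5: Ties in |d|, so use the tie-corrected normal approximation.
        E[W] = n(n+1)/4 = 12*13/4 = 39.
        Tie groups: |d|=1 (t=2), |d|=4 (t=2), |d|=6 (t=2), |d|=8 (t=3); sum(t^3 - t) = 42.
        Var[W] = n(n+1)(2n+1)/24 - sum(t^3-t)/48 = 3900/24 - 42/48 = 161.625.
        z = (W - E[W]) / sqrt(Var[W]) = (27 - 39) / 12.7132 = -0.9439.
        Two-sided p = 2*Phi(z) = 0.345220.
Step 6: alpha = 0.1. fail to reject H0.

W+ = 51, W- = 27, W = min = 27, p = 0.345220, fail to reject H0.


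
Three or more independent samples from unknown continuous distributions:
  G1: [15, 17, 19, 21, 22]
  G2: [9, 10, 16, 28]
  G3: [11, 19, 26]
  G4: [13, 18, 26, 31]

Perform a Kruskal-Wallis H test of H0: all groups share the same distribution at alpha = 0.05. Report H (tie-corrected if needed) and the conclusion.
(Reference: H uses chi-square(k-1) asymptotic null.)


Step 1: Combine all N = 16 observations and assign midranks.
sorted (value, group, rank): (9,G2,1), (10,G2,2), (11,G3,3), (13,G4,4), (15,G1,5), (16,G2,6), (17,G1,7), (18,G4,8), (19,G1,9.5), (19,G3,9.5), (21,G1,11), (22,G1,12), (26,G3,13.5), (26,G4,13.5), (28,G2,15), (31,G4,16)
Step 2: Sum ranks within each group.
R_1 = 44.5 (n_1 = 5)
R_2 = 24 (n_2 = 4)
R_3 = 26 (n_3 = 3)
R_4 = 41.5 (n_4 = 4)
Step 3: H = 12/(N(N+1)) * sum(R_i^2/n_i) - 3(N+1)
     = 12/(16*17) * (44.5^2/5 + 24^2/4 + 26^2/3 + 41.5^2/4) - 3*17
     = 0.044118 * 1195.95 - 51
     = 1.762316.
Step 4: Ties present; correction factor C = 1 - 12/(16^3 - 16) = 0.997059. Corrected H = 1.762316 / 0.997059 = 1.767515.
Step 5: Under H0, H ~ chi^2(3); p-value = 0.622029.
Step 6: alpha = 0.05. fail to reject H0.

H = 1.7675, df = 3, p = 0.622029, fail to reject H0.


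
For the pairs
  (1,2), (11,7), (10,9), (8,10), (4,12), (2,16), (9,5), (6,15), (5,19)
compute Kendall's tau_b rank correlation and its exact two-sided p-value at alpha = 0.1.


Step 1: Enumerate the 36 unordered pairs (i,j) with i<j and classify each by sign(x_j-x_i) * sign(y_j-y_i).
  (1,2):dx=+10,dy=+5->C; (1,3):dx=+9,dy=+7->C; (1,4):dx=+7,dy=+8->C; (1,5):dx=+3,dy=+10->C
  (1,6):dx=+1,dy=+14->C; (1,7):dx=+8,dy=+3->C; (1,8):dx=+5,dy=+13->C; (1,9):dx=+4,dy=+17->C
  (2,3):dx=-1,dy=+2->D; (2,4):dx=-3,dy=+3->D; (2,5):dx=-7,dy=+5->D; (2,6):dx=-9,dy=+9->D
  (2,7):dx=-2,dy=-2->C; (2,8):dx=-5,dy=+8->D; (2,9):dx=-6,dy=+12->D; (3,4):dx=-2,dy=+1->D
  (3,5):dx=-6,dy=+3->D; (3,6):dx=-8,dy=+7->D; (3,7):dx=-1,dy=-4->C; (3,8):dx=-4,dy=+6->D
  (3,9):dx=-5,dy=+10->D; (4,5):dx=-4,dy=+2->D; (4,6):dx=-6,dy=+6->D; (4,7):dx=+1,dy=-5->D
  (4,8):dx=-2,dy=+5->D; (4,9):dx=-3,dy=+9->D; (5,6):dx=-2,dy=+4->D; (5,7):dx=+5,dy=-7->D
  (5,8):dx=+2,dy=+3->C; (5,9):dx=+1,dy=+7->C; (6,7):dx=+7,dy=-11->D; (6,8):dx=+4,dy=-1->D
  (6,9):dx=+3,dy=+3->C; (7,8):dx=-3,dy=+10->D; (7,9):dx=-4,dy=+14->D; (8,9):dx=-1,dy=+4->D
Step 2: C = 13, D = 23, total pairs = 36.
Step 3: tau = (C - D)/(n(n-1)/2) = (13 - 23)/36 = -0.277778.
Step 4: Exact two-sided p-value (enumerate n! = 362880 permutations of y under H0): p = 0.358488.
Step 5: alpha = 0.1. fail to reject H0.

tau_b = -0.2778 (C=13, D=23), p = 0.358488, fail to reject H0.


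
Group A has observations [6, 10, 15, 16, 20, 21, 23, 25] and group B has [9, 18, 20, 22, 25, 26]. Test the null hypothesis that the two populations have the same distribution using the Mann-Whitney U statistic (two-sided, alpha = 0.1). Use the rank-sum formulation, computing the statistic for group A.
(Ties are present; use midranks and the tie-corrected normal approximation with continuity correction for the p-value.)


Step 1: Combine and sort all 14 observations; assign midranks.
sorted (value, group): (6,X), (9,Y), (10,X), (15,X), (16,X), (18,Y), (20,X), (20,Y), (21,X), (22,Y), (23,X), (25,X), (25,Y), (26,Y)
ranks: 6->1, 9->2, 10->3, 15->4, 16->5, 18->6, 20->7.5, 20->7.5, 21->9, 22->10, 23->11, 25->12.5, 25->12.5, 26->14
Step 2: Rank sum for X: R1 = 1 + 3 + 4 + 5 + 7.5 + 9 + 11 + 12.5 = 53.
Step 3: U_X = R1 - n1(n1+1)/2 = 53 - 8*9/2 = 53 - 36 = 17.
       U_Y = n1*n2 - U_X = 48 - 17 = 31.
Step 4: Ties are present, so use the tie-corrected normal approximation (with continuity correction) for the p-value.
Step 5: p-value = 0.400350; compare to alpha = 0.1. fail to reject H0.

U_X = 17, p = 0.400350, fail to reject H0 at alpha = 0.1.


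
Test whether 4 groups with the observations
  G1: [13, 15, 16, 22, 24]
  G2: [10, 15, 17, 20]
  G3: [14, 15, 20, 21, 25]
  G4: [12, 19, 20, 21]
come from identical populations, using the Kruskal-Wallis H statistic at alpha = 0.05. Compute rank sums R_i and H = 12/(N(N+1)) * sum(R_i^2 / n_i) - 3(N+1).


Step 1: Combine all N = 18 observations and assign midranks.
sorted (value, group, rank): (10,G2,1), (12,G4,2), (13,G1,3), (14,G3,4), (15,G1,6), (15,G2,6), (15,G3,6), (16,G1,8), (17,G2,9), (19,G4,10), (20,G2,12), (20,G3,12), (20,G4,12), (21,G3,14.5), (21,G4,14.5), (22,G1,16), (24,G1,17), (25,G3,18)
Step 2: Sum ranks within each group.
R_1 = 50 (n_1 = 5)
R_2 = 28 (n_2 = 4)
R_3 = 54.5 (n_3 = 5)
R_4 = 38.5 (n_4 = 4)
Step 3: H = 12/(N(N+1)) * sum(R_i^2/n_i) - 3(N+1)
     = 12/(18*19) * (50^2/5 + 28^2/4 + 54.5^2/5 + 38.5^2/4) - 3*19
     = 0.035088 * 1660.61 - 57
     = 1.267105.
Step 4: Ties present; correction factor C = 1 - 54/(18^3 - 18) = 0.990712. Corrected H = 1.267105 / 0.990712 = 1.278984.
Step 5: Under H0, H ~ chi^2(3); p-value = 0.734129.
Step 6: alpha = 0.05. fail to reject H0.

H = 1.2790, df = 3, p = 0.734129, fail to reject H0.


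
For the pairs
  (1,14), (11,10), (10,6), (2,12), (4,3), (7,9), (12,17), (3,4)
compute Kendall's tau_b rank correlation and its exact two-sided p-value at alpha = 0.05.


Step 1: Enumerate the 28 unordered pairs (i,j) with i<j and classify each by sign(x_j-x_i) * sign(y_j-y_i).
  (1,2):dx=+10,dy=-4->D; (1,3):dx=+9,dy=-8->D; (1,4):dx=+1,dy=-2->D; (1,5):dx=+3,dy=-11->D
  (1,6):dx=+6,dy=-5->D; (1,7):dx=+11,dy=+3->C; (1,8):dx=+2,dy=-10->D; (2,3):dx=-1,dy=-4->C
  (2,4):dx=-9,dy=+2->D; (2,5):dx=-7,dy=-7->C; (2,6):dx=-4,dy=-1->C; (2,7):dx=+1,dy=+7->C
  (2,8):dx=-8,dy=-6->C; (3,4):dx=-8,dy=+6->D; (3,5):dx=-6,dy=-3->C; (3,6):dx=-3,dy=+3->D
  (3,7):dx=+2,dy=+11->C; (3,8):dx=-7,dy=-2->C; (4,5):dx=+2,dy=-9->D; (4,6):dx=+5,dy=-3->D
  (4,7):dx=+10,dy=+5->C; (4,8):dx=+1,dy=-8->D; (5,6):dx=+3,dy=+6->C; (5,7):dx=+8,dy=+14->C
  (5,8):dx=-1,dy=+1->D; (6,7):dx=+5,dy=+8->C; (6,8):dx=-4,dy=-5->C; (7,8):dx=-9,dy=-13->C
Step 2: C = 15, D = 13, total pairs = 28.
Step 3: tau = (C - D)/(n(n-1)/2) = (15 - 13)/28 = 0.071429.
Step 4: Exact two-sided p-value (enumerate n! = 40320 permutations of y under H0): p = 0.904861.
Step 5: alpha = 0.05. fail to reject H0.

tau_b = 0.0714 (C=15, D=13), p = 0.904861, fail to reject H0.
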